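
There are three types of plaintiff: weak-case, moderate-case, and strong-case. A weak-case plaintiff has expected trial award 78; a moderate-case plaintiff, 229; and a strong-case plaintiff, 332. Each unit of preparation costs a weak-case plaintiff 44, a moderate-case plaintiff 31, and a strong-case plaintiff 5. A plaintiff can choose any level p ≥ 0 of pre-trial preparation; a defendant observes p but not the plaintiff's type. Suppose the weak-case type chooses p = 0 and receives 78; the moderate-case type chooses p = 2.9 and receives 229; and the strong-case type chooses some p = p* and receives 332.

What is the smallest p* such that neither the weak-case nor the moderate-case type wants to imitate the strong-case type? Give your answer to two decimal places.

6.22

Weak-case type (on-path payoff 78) won't mimic when 78 ≥ 332 − 44·p*, i.e. p* ≥ 5.77.
Moderate-case type (on-path payoff 229 − 31×2.9 = 139.1) won't mimic when 139.1 ≥ 332 − 31·p*, i.e. p* ≥ 6.22.
Both must hold, so p* = max(5.77, 6.22) = 6.22. The moderate-case type's constraint binds.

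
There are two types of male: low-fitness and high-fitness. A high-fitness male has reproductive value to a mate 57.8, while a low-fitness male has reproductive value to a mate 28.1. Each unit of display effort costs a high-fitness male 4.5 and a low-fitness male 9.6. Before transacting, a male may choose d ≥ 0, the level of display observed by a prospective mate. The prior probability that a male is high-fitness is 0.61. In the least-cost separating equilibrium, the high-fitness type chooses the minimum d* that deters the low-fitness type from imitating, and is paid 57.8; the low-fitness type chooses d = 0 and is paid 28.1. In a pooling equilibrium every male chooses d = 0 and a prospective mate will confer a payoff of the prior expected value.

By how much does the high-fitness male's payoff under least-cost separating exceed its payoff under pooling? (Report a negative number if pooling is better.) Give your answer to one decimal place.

-2.3

Least-cost separating signal: d* solves 28.1 = 57.8 − 9.6·d*, so d* = (57.8 − 28.1)/9.6 ≈ 3.0938.
High-fitness type's separating payoff: 57.8 − 4.5 × d* = 57.8 − 4.5 × (57.8 − 28.1)/9.6 = 57.8 − 133.65/9.6 ≈ 43.878.
Pooling payoff: 0.61 × 57.8 + 0.39 × 28.1 = 46.217.
Difference: 43.878 − 46.217 = -2.339, i.e. -2.3 to one decimal place.
The high-fitness type would prefer the pooling outcome.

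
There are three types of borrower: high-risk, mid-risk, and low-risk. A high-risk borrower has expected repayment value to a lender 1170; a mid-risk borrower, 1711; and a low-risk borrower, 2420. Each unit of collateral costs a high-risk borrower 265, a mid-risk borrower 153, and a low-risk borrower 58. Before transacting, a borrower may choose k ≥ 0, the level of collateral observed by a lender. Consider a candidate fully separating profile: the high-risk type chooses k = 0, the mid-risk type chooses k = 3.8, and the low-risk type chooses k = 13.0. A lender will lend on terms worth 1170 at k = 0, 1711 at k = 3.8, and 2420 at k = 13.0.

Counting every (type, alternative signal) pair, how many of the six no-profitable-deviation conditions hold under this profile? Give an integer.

High-risk (own payoff 1170): to k=3.8 gives 1711 − 265×3.8 = 704 → no gain ✓; to k=13.0 gives 2420 − 265×13.0 = -1025 → no gain ✓.
Low-risk (own payoff 2420 − 58×13.0 = 1666): to k=0 gives 1170 → no gain ✓; to k=3.8 gives 1711 − 58×3.8 = 1490.6 → no gain ✓.
Mid-risk (own payoff 1711 − 153×3.8 = 1129.6): to k=0 gives 1170 → profitable ✗; to k=13.0 gives 2420 − 153×13.0 = 431 → no gain ✓.
5 of the 6 constraints hold; not an equilibrium.

5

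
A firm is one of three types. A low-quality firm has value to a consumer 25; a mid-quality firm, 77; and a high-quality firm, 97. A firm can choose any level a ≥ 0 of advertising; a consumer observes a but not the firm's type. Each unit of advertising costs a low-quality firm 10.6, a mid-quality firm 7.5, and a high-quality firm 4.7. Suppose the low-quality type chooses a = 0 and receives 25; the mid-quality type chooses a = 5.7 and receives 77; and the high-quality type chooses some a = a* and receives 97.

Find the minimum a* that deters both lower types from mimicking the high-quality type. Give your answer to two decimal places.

8.37

Mid-quality type (on-path payoff 77 − 7.5×5.7 = 34.25) won't mimic when 34.25 ≥ 97 − 7.5·a*, i.e. a* ≥ 8.37.
Low-quality type (on-path payoff 25) won't mimic when 25 ≥ 97 − 10.6·a*, i.e. a* ≥ 6.79.
Both must hold, so a* = max(6.79, 8.37) = 8.37. The mid-quality type's constraint binds.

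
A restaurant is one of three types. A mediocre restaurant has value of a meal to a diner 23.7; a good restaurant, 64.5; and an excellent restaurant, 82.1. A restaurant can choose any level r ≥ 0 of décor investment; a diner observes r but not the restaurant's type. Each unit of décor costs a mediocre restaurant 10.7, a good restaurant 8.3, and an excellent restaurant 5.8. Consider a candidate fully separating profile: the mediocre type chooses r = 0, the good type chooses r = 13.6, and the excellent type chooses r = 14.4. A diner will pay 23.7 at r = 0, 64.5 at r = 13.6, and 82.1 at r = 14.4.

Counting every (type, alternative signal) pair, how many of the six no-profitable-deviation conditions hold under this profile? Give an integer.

Excellent (own payoff 82.1 − 5.8×14.4 = -1.42): to r=0 gives 23.7 → profitable ✗; to r=13.6 gives 64.5 − 5.8×13.6 = -14.38 → no gain ✓.
Mediocre (own payoff 23.7): to r=13.6 gives 64.5 − 10.7×13.6 = -81.02 → no gain ✓; to r=14.4 gives 82.1 − 10.7×14.4 = -71.98 → no gain ✓.
Good (own payoff 64.5 − 8.3×13.6 = -48.38): to r=0 gives 23.7 → profitable ✗; to r=14.4 gives 82.1 − 8.3×14.4 = -37.42 → profitable ✗.
3 of the 6 constraints hold; not an equilibrium.

3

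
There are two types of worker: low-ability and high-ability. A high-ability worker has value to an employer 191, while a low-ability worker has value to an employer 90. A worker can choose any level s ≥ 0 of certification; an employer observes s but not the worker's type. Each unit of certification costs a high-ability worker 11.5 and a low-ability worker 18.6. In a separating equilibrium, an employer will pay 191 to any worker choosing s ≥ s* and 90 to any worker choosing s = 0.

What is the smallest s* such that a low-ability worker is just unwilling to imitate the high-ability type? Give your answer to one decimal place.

5.4

A low-ability worker choosing s = 0 receives 90.
Imitating at s* instead would pay 191 at cost 18.6·s*, netting 191 − 18.6·s*.
Indifference: 90 = 191 − 18.6·s*, so s* = (191 − 90) / 18.6 ≈ 5.4.
This is the low-ability type's binding incentive-compatibility constraint; any s ≥ 5.4 sustains separation on that side.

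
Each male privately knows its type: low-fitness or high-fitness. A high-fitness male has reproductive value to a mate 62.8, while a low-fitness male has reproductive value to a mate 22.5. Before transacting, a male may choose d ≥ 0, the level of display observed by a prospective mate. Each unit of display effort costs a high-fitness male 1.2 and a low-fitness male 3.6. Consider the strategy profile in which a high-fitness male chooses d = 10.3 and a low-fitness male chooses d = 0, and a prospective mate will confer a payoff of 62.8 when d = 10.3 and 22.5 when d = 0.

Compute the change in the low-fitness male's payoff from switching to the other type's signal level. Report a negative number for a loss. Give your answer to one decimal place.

3.2

Playing d = 0 the low-fitness male receives 22.5.
Deviating to d = 10.3 brings payment 62.8 at cost 3.6 × 10.3 = 37.08, netting 25.72.
Gain from deviating: 25.72 − 22.5 = 3.22, i.e. 3.2 to one decimal place.
The gain is positive, so the low-fitness type's incentive-compatibility constraint is violated — this profile is not a separating equilibrium.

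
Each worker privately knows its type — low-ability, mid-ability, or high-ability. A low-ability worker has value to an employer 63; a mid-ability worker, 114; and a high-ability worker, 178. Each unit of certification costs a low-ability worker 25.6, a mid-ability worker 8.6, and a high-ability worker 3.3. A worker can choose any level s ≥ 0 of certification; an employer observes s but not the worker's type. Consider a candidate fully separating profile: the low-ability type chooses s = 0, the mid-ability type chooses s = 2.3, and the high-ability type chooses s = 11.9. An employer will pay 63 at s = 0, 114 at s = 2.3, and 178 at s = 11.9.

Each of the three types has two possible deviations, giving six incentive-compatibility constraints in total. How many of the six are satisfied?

High-ability (own payoff 178 − 3.3×11.9 = 138.73): to s=0 gives 63 → no gain ✓; to s=2.3 gives 114 − 3.3×2.3 = 106.41 → no gain ✓.
Mid-ability (own payoff 114 − 8.6×2.3 = 94.22): to s=0 gives 63 → no gain ✓; to s=11.9 gives 178 − 8.6×11.9 = 75.66 → no gain ✓.
Low-ability (own payoff 63): to s=2.3 gives 114 − 25.6×2.3 = 55.12 → no gain ✓; to s=11.9 gives 178 − 25.6×11.9 = -126.64 → no gain ✓.
6 of the 6 constraints hold; this profile is a separating equilibrium.

6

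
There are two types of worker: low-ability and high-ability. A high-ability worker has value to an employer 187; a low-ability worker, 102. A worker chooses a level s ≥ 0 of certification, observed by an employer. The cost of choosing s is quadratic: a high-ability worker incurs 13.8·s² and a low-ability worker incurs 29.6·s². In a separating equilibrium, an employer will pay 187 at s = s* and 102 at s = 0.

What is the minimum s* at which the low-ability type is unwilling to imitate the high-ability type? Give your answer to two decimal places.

1.69

The low-ability type at s = 0 receives 102; imitating at s* yields 187 − 29.6·s*².
Indifference: 102 = 187 − 29.6·s*², so s*² = (187 − 102) / 29.6 ≈ 2.8716.
s* = √2.8716 ≈ 1.69.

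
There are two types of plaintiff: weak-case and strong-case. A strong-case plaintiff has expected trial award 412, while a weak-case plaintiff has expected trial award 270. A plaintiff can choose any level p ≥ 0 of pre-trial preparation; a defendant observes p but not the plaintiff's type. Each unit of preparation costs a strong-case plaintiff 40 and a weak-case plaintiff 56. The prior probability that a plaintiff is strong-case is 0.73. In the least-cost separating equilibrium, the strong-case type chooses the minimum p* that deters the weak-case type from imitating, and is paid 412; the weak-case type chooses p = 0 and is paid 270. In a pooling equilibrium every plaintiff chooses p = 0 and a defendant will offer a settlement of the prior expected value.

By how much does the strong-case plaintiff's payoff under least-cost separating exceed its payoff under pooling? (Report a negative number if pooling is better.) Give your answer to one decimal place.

Least-cost separating signal: p* solves 270 = 412 − 56·p*, so p* = (412 − 270)/56 ≈ 2.5357.
Strong-case type's separating payoff: 412 − 40 × p* = 412 − 40 × (412 − 270)/56 = 412 − 5680/56 ≈ 310.571.
Pooling payoff: 0.73 × 412 + 0.27 × 270 = 373.66.
Difference: 310.571 − 373.66 = -63.089, i.e. -63.1 to one decimal place.
The strong-case type would prefer the pooling outcome.

-63.1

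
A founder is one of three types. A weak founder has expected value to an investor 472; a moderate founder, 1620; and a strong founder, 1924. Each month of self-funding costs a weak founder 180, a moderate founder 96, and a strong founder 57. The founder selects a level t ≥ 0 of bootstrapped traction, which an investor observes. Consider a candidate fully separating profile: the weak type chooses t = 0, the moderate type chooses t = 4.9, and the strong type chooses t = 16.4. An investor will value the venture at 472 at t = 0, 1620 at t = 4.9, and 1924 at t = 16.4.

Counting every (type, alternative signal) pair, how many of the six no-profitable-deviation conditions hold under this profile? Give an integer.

Weak (own payoff 472): to t=4.9 gives 1620 − 180×4.9 = 738 → profitable ✗; to t=16.4 gives 1924 − 180×16.4 = -1028 → no gain ✓.
Moderate (own payoff 1620 − 96×4.9 = 1149.6): to t=0 gives 472 → no gain ✓; to t=16.4 gives 1924 − 96×16.4 = 349.6 → no gain ✓.
Strong (own payoff 1924 − 57×16.4 = 989.2): to t=0 gives 472 → no gain ✓; to t=4.9 gives 1620 − 57×4.9 = 1340.7 → profitable ✗.
4 of the 6 constraints hold; not an equilibrium.

4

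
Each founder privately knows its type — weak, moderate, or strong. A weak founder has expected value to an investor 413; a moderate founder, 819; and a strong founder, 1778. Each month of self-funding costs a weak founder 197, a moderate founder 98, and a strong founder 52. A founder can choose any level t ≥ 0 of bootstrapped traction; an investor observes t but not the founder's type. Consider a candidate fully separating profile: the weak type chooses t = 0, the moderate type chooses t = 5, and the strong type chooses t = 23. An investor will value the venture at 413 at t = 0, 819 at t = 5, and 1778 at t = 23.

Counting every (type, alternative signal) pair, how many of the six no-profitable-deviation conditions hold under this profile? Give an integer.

5

Moderate (own payoff 819 − 98×5 = 329): to t=0 gives 413 → profitable ✗; to t=23 gives 1778 − 98×23 = -476 → no gain ✓.
Weak (own payoff 413): to t=5 gives 819 − 197×5 = -166 → no gain ✓; to t=23 gives 1778 − 197×23 = -2753 → no gain ✓.
Strong (own payoff 1778 − 52×23 = 582): to t=0 gives 413 → no gain ✓; to t=5 gives 819 − 52×5 = 559 → no gain ✓.
5 of the 6 constraints hold; not an equilibrium.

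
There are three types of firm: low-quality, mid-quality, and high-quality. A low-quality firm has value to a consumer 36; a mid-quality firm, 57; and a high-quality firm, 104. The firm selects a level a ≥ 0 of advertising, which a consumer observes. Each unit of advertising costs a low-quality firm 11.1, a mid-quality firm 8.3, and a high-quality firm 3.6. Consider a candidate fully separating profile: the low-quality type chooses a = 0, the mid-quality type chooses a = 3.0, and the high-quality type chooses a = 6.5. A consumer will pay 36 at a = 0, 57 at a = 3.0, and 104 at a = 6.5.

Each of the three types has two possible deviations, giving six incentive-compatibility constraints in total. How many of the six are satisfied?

4

Mid-quality (own payoff 57 − 8.3×3.0 = 32.1): to a=0 gives 36 → profitable ✗; to a=6.5 gives 104 − 8.3×6.5 = 50.05 → profitable ✗.
High-quality (own payoff 104 − 3.6×6.5 = 80.6): to a=0 gives 36 → no gain ✓; to a=3.0 gives 57 − 3.6×3.0 = 46.2 → no gain ✓.
Low-quality (own payoff 36): to a=3.0 gives 57 − 11.1×3.0 = 23.7 → no gain ✓; to a=6.5 gives 104 − 11.1×6.5 = 31.85 → no gain ✓.
4 of the 6 constraints hold; not an equilibrium.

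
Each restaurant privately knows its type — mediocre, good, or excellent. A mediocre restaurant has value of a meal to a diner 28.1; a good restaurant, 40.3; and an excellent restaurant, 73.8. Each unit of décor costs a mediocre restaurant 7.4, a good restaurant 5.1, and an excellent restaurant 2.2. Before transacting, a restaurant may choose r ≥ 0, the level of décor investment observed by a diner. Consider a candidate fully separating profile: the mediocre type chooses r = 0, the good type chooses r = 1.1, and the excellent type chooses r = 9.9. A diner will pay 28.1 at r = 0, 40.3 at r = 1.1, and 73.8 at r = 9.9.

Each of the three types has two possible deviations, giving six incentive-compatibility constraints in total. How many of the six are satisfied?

5

Excellent (own payoff 73.8 − 2.2×9.9 = 52.02): to r=0 gives 28.1 → no gain ✓; to r=1.1 gives 40.3 − 2.2×1.1 = 37.88 → no gain ✓.
Good (own payoff 40.3 − 5.1×1.1 = 34.69): to r=0 gives 28.1 → no gain ✓; to r=9.9 gives 73.8 − 5.1×9.9 = 23.31 → no gain ✓.
Mediocre (own payoff 28.1): to r=1.1 gives 40.3 − 7.4×1.1 = 32.16 → profitable ✗; to r=9.9 gives 73.8 − 7.4×9.9 = 0.54 → no gain ✓.
5 of the 6 constraints hold; not an equilibrium.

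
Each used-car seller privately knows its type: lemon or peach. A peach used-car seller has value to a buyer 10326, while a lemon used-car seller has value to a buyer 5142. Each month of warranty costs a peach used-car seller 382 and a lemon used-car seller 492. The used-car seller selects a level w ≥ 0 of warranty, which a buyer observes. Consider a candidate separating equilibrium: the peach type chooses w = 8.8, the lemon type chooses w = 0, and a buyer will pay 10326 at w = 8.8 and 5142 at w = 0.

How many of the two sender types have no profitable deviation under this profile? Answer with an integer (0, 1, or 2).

1

Peach type: signal → 10326 − 382 × 8.8 = 6964.4; deviate to 0 → 5142. IC holds (6964.4 ≥ 5142).
Lemon type: stay at 0 → 5142; mimic → 10326 − 492 × 8.8 = 5996.4. IC fails (5142 < 5996.4).
1 of 2 constraints hold, so this profile is not an equilibrium.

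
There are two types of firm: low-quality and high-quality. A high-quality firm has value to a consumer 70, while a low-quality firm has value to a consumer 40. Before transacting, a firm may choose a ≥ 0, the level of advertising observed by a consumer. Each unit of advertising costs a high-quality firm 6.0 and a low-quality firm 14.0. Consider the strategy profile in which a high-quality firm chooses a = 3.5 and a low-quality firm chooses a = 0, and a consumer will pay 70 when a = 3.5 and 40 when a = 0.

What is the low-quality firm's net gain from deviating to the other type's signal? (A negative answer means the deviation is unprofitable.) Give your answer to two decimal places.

Playing a = 0 the low-quality firm receives 40.
Deviating to a = 3.5 brings payment 70 at cost 14.0 × 3.5 = 49, netting 21.
Gain from deviating: 21 − 40 = -19.00.
The gain is negative, so the low-quality type's incentive-compatibility constraint is satisfied.

-19.00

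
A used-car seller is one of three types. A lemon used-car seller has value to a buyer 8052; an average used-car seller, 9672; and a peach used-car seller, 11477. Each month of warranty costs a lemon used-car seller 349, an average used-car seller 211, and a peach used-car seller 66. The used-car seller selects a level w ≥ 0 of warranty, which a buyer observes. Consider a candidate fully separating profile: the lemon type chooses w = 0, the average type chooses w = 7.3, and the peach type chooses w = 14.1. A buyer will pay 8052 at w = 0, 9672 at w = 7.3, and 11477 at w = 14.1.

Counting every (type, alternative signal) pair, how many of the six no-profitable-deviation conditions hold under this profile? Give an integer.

5

Lemon (own payoff 8052): to w=7.3 gives 9672 − 349×7.3 = 7124.3 → no gain ✓; to w=14.1 gives 11477 − 349×14.1 = 6556.1 → no gain ✓.
Average (own payoff 9672 − 211×7.3 = 8131.7): to w=0 gives 8052 → no gain ✓; to w=14.1 gives 11477 − 211×14.1 = 8501.9 → profitable ✗.
Peach (own payoff 11477 − 66×14.1 = 10546.4): to w=0 gives 8052 → no gain ✓; to w=7.3 gives 9672 − 66×7.3 = 9190.2 → no gain ✓.
5 of the 6 constraints hold; not an equilibrium.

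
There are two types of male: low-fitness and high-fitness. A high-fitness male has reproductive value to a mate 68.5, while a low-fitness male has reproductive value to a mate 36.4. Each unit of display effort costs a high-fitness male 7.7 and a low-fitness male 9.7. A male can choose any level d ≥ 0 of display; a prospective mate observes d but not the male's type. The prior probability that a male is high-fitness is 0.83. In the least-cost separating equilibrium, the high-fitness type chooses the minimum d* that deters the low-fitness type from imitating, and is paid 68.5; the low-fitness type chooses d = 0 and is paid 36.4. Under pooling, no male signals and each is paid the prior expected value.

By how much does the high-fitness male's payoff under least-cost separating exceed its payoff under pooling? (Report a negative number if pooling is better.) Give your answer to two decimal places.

Least-cost separating signal: d* solves 36.4 = 68.5 − 9.7·d*, so d* = (68.5 − 36.4)/9.7 ≈ 3.3093.
High-fitness type's separating payoff: 68.5 − 7.7 × d* = 68.5 − 7.7 × (68.5 − 36.4)/9.7 = 68.5 − 247.17/9.7 ≈ 43.0186.
Pooling payoff: 0.83 × 68.5 + 0.17 × 36.4 = 63.043.
Difference: 43.0186 − 63.043 = -20.0244, i.e. -20.02 to two decimal places.
The high-fitness type would prefer the pooling outcome.

-20.02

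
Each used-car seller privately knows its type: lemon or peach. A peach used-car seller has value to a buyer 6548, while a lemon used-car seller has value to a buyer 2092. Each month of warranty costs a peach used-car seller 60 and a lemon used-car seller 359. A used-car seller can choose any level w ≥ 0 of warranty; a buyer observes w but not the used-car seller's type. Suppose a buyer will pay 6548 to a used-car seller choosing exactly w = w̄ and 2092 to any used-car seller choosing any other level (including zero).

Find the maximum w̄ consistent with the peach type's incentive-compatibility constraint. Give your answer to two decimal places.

74.27

Choosing w̄ yields the peach type 6548 − 60·w̄; choosing zero yields 2092.
The peach type is indifferent at 6548 − 60·w̄ = 2092, i.e. w̄ = (6548 − 2092) / 60 ≈ 74.27.
For any w̄ above 74.27 the peach type would rather pool at zero, so separation collapses.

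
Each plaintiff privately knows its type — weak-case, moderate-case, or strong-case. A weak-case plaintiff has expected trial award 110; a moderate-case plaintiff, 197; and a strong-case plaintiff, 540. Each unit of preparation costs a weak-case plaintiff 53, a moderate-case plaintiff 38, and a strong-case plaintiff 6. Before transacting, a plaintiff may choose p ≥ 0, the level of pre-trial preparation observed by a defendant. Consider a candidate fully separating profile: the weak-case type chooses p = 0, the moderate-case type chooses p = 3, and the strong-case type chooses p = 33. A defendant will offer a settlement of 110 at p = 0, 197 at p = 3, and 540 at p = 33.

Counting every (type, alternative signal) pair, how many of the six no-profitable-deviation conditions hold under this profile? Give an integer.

5

Weak-case (own payoff 110): to p=3 gives 197 − 53×3 = 38 → no gain ✓; to p=33 gives 540 − 53×33 = -1209 → no gain ✓.
Strong-case (own payoff 540 − 6×33 = 342): to p=0 gives 110 → no gain ✓; to p=3 gives 197 − 6×3 = 179 → no gain ✓.
Moderate-case (own payoff 197 − 38×3 = 83): to p=0 gives 110 → profitable ✗; to p=33 gives 540 − 38×33 = -714 → no gain ✓.
5 of the 6 constraints hold; not an equilibrium.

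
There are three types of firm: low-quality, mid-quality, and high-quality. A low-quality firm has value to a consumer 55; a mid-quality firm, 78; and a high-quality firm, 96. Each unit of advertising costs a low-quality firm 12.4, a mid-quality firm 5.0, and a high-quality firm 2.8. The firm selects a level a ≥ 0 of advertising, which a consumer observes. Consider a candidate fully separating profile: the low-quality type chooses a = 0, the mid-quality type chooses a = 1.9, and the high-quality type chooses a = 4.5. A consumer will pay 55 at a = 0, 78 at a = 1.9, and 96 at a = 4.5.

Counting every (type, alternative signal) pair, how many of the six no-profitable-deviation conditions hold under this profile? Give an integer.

High-quality (own payoff 96 − 2.8×4.5 = 83.4): to a=0 gives 55 → no gain ✓; to a=1.9 gives 78 − 2.8×1.9 = 72.68 → no gain ✓.
Mid-quality (own payoff 78 − 5.0×1.9 = 68.5): to a=0 gives 55 → no gain ✓; to a=4.5 gives 96 − 5.0×4.5 = 73.5 → profitable ✗.
Low-quality (own payoff 55): to a=1.9 gives 78 − 12.4×1.9 = 54.44 → no gain ✓; to a=4.5 gives 96 − 12.4×4.5 = 40.2 → no gain ✓.
5 of the 6 constraints hold; not an equilibrium.

5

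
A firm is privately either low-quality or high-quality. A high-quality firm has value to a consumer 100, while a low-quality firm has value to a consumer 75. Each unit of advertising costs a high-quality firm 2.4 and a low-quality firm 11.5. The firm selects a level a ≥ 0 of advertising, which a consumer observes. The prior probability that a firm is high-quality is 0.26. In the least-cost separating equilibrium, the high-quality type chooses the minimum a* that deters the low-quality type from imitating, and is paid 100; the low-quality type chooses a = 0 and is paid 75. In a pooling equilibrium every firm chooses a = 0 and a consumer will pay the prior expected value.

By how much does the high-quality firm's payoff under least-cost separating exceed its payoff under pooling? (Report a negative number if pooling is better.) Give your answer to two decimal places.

13.28

Least-cost separating signal: a* solves 75 = 100 − 11.5·a*, so a* = (100 − 75)/11.5 ≈ 2.1739.
High-quality type's separating payoff: 100 − 2.4 × a* = 100 − 2.4 × (100 − 75)/11.5 = 100 − 60/11.5 ≈ 94.7826.
Pooling payoff: 0.26 × 100 + 0.74 × 75 = 81.5.
Difference: 94.7826 − 81.5 = 13.2826, i.e. 13.28 to two decimal places.
The high-quality type prefers to separate.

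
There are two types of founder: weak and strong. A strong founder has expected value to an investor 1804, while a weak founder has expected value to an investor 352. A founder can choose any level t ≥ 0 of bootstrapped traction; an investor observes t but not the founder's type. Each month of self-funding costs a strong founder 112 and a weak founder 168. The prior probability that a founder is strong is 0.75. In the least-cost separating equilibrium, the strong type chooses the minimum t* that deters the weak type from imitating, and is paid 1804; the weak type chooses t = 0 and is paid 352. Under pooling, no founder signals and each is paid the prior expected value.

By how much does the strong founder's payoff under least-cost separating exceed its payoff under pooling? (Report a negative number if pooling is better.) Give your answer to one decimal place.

Least-cost separating signal: t* solves 352 = 1804 − 168·t*, so t* = (1804 − 352)/168 ≈ 8.6429.
Strong type's separating payoff: 1804 − 112 × t* = 1804 − 112 × (1804 − 352)/168 = 1804 − 162624/168 = 836.
Pooling payoff: 0.75 × 1804 + 0.25 × 352 = 1441.
Difference: 836 − 1441 = -605.0.
The strong type would prefer the pooling outcome.

-605.0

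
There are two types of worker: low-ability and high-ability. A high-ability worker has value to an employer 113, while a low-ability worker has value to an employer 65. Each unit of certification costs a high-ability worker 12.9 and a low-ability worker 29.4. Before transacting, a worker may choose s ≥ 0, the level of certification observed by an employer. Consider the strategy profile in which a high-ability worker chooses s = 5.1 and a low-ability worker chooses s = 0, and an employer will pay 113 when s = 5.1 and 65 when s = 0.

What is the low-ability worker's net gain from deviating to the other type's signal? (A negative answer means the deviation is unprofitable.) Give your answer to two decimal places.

-101.94

Playing s = 0 the low-ability worker receives 65.
Deviating to s = 5.1 brings payment 113 at cost 29.4 × 5.1 = 149.94, netting -36.94.
Gain from deviating: -36.94 − 65 = -101.94.
The gain is negative, so the low-ability type's incentive-compatibility constraint is satisfied.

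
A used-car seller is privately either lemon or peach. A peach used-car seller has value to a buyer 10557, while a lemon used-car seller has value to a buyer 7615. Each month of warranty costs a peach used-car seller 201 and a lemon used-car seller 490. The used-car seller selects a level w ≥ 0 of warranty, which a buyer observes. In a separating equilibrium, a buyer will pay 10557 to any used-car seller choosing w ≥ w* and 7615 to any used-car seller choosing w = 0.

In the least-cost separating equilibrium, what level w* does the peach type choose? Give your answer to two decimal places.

A lemon used-car seller choosing w = 0 receives 7615.
Imitating at w* instead would pay 10557 at cost 490·w*, netting 10557 − 490·w*.
Indifference: 7615 = 10557 − 490·w*, so w* = (10557 − 7615) / 490 ≈ 6.00.
This is the lemon type's binding incentive-compatibility constraint; any w ≥ 6.00 sustains separation on that side.

6.00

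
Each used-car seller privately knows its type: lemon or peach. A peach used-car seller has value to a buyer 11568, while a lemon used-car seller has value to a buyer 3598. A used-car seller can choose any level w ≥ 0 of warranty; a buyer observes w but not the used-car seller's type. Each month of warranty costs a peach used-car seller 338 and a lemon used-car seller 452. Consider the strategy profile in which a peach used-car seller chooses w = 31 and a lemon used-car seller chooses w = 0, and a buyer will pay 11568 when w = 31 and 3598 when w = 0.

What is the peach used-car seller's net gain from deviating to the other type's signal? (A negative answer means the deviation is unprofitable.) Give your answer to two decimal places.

Playing w = 31 the peach used-car seller receives 11568 − 338 × 31 = 1090.
Deviating to w = 0 yields 3598 instead.
Gain from deviating: 3598 − 1090 = 2508.00.
The gain is positive, so the peach type's incentive-compatibility constraint is violated — this profile is not a separating equilibrium.

2508.00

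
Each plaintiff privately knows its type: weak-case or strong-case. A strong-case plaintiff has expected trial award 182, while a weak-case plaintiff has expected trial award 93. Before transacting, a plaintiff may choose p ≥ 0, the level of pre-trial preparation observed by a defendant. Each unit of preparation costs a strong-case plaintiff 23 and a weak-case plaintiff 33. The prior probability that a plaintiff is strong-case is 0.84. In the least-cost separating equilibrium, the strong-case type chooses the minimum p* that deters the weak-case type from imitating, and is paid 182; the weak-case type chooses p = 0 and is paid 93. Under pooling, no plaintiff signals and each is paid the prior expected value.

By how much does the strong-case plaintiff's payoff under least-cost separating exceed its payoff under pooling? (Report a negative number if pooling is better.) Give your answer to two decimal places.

Least-cost separating signal: p* solves 93 = 182 − 33·p*, so p* = (182 − 93)/33 ≈ 2.6970.
Strong-case type's separating payoff: 182 − 23 × p* = 182 − 23 × (182 − 93)/33 = 182 − 2047/33 ≈ 119.9697.
Pooling payoff: 0.84 × 182 + 0.16 × 93 = 167.76.
Difference: 119.9697 − 167.76 = -47.7903, i.e. -47.79 to two decimal places.
The strong-case type would prefer the pooling outcome.

-47.79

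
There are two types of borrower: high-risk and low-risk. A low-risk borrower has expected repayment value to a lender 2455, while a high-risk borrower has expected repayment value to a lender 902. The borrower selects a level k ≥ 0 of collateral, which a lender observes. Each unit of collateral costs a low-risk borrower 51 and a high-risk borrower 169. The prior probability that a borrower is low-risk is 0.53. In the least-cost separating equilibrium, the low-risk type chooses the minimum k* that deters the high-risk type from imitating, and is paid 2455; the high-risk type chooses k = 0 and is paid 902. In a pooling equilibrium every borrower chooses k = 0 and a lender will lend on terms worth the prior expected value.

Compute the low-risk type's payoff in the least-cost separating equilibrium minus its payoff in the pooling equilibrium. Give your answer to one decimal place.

Least-cost separating signal: k* solves 902 = 2455 − 169·k*, so k* = (2455 − 902)/169 ≈ 9.1893.
Low-risk type's separating payoff: 2455 − 51 × k* = 2455 − 51 × (2455 − 902)/169 = 2455 − 79203/169 ≈ 1986.343.
Pooling payoff: 0.53 × 2455 + 0.47 × 902 = 1725.09.
Difference: 1986.343 − 1725.09 = 261.253, i.e. 261.3 to one decimal place.
The low-risk type prefers to separate.

261.3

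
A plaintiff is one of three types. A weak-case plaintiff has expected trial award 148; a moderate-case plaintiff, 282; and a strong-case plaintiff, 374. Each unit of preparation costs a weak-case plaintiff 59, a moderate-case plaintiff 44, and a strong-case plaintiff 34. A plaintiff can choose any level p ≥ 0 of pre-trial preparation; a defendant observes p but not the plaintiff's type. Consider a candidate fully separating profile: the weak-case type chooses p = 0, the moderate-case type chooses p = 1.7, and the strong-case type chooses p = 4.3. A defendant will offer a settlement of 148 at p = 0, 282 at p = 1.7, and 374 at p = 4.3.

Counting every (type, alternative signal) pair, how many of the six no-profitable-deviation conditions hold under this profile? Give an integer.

5

Strong-case (own payoff 374 − 34×4.3 = 227.8): to p=0 gives 148 → no gain ✓; to p=1.7 gives 282 − 34×1.7 = 224.2 → no gain ✓.
Weak-case (own payoff 148): to p=1.7 gives 282 − 59×1.7 = 181.7 → profitable ✗; to p=4.3 gives 374 − 59×4.3 = 120.3 → no gain ✓.
Moderate-case (own payoff 282 − 44×1.7 = 207.2): to p=0 gives 148 → no gain ✓; to p=4.3 gives 374 − 44×4.3 = 184.8 → no gain ✓.
5 of the 6 constraints hold; not an equilibrium.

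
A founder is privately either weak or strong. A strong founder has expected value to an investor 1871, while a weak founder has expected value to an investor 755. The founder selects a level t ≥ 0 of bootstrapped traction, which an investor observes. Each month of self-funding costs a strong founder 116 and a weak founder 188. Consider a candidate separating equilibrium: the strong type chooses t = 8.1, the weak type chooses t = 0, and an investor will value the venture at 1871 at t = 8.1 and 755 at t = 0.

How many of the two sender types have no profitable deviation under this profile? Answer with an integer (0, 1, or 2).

2

Weak type: stay at 0 → 755; mimic → 1871 − 188 × 8.1 = 348.2. IC holds (755 ≥ 348.2).
Strong type: signal → 1871 − 116 × 8.1 = 931.4; deviate to 0 → 755. IC holds (931.4 ≥ 755).
2 of 2 constraints hold, so this is a separating equilibrium.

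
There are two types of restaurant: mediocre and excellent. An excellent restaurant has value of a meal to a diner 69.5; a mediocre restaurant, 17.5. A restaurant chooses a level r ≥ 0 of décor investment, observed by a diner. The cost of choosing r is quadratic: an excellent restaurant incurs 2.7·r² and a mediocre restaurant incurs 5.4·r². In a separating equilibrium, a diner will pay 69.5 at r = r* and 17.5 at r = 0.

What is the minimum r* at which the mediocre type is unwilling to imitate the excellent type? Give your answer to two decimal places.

The mediocre type at r = 0 receives 17.5; imitating at r* yields 69.5 − 5.4·r*².
Indifference: 17.5 = 69.5 − 5.4·r*², so r*² = (69.5 − 17.5) / 5.4 ≈ 9.6296.
r* = √9.6296 ≈ 3.10.

3.10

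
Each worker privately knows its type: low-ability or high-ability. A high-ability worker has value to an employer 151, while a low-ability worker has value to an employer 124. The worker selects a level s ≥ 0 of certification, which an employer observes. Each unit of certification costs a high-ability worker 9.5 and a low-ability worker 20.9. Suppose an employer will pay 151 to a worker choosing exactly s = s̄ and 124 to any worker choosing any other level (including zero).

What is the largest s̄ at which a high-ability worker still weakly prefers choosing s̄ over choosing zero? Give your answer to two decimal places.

Choosing s̄ yields the high-ability type 151 − 9.5·s̄; choosing zero yields 124.
The high-ability type is indifferent at 151 − 9.5·s̄ = 124, i.e. s̄ = (151 − 124) / 9.5 ≈ 2.84.
For any s̄ above 2.84 the high-ability type would rather pool at zero, so separation collapses.

2.84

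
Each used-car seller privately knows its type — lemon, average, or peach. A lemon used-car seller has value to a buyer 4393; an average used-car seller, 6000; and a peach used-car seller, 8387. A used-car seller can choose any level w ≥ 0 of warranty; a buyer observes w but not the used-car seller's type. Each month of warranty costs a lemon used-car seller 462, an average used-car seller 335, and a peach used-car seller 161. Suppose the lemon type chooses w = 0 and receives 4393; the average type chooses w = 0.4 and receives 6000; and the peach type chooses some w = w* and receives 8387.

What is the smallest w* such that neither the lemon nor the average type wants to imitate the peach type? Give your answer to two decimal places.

Lemon type (on-path payoff 4393) won't mimic when 4393 ≥ 8387 − 462·w*, i.e. w* ≥ 8.65.
Average type (on-path payoff 6000 − 335×0.4 = 5866) won't mimic when 5866 ≥ 8387 − 335·w*, i.e. w* ≥ 7.53.
Both must hold, so w* = max(8.65, 7.53) = 8.65. The lemon type's constraint binds.

8.65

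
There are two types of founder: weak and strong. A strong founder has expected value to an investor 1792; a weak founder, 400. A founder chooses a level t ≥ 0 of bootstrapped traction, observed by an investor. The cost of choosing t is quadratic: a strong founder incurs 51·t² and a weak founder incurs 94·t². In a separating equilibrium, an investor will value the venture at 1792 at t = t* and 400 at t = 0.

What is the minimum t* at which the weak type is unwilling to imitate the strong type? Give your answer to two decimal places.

The weak type at t = 0 receives 400; imitating at t* yields 1792 − 94·t*².
Indifference: 400 = 1792 − 94·t*², so t*² = (1792 − 400) / 94 ≈ 14.8085.
t* = √14.8085 ≈ 3.85.

3.85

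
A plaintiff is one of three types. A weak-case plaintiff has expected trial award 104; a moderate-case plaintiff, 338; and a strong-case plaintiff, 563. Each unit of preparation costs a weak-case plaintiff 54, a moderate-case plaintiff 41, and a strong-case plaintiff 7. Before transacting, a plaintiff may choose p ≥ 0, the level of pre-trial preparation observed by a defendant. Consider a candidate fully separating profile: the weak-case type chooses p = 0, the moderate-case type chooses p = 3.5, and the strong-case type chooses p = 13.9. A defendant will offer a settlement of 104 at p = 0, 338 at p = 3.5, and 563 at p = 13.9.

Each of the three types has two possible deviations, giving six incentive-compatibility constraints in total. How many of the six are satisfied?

Weak-case (own payoff 104): to p=3.5 gives 338 − 54×3.5 = 149 → profitable ✗; to p=13.9 gives 563 − 54×13.9 = -187.6 → no gain ✓.
Moderate-case (own payoff 338 − 41×3.5 = 194.5): to p=0 gives 104 → no gain ✓; to p=13.9 gives 563 − 41×13.9 = -6.9 → no gain ✓.
Strong-case (own payoff 563 − 7×13.9 = 465.7): to p=0 gives 104 → no gain ✓; to p=3.5 gives 338 − 7×3.5 = 313.5 → no gain ✓.
5 of the 6 constraints hold; not an equilibrium.

5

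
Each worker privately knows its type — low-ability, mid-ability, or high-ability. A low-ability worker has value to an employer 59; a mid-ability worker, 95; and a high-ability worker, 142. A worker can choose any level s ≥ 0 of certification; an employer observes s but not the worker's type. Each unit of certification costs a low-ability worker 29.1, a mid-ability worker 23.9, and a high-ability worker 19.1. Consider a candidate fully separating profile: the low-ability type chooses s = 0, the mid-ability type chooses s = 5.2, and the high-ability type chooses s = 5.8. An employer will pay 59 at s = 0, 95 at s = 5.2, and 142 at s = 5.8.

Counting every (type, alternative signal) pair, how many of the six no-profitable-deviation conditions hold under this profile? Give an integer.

3

High-ability (own payoff 142 − 19.1×5.8 = 31.22): to s=0 gives 59 → profitable ✗; to s=5.2 gives 95 − 19.1×5.2 = -4.32 → no gain ✓.
Mid-ability (own payoff 95 − 23.9×5.2 = -29.28): to s=0 gives 59 → profitable ✗; to s=5.8 gives 142 − 23.9×5.8 = 3.38 → profitable ✗.
Low-ability (own payoff 59): to s=5.2 gives 95 − 29.1×5.2 = -56.32 → no gain ✓; to s=5.8 gives 142 − 29.1×5.8 = -26.78 → no gain ✓.
3 of the 6 constraints hold; not an equilibrium.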